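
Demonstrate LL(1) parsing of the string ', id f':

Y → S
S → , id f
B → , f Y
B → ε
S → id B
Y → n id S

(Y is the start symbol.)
Stack is shown with the top on the left.

Stack     Input     Action
--------------------------
Y $       , id f $  output Y → S
S $       , id f $  output S → , id f
, id f $  , id f $  match ','
id f $    id f $    match 'id'
f $       f $       match 'f'
$         $         accept

The string is accepted.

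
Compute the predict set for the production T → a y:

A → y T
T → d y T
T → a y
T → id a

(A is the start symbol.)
{ 'a' }

PREDICT(T → a y) = (FIRST(RHS) \ {ε}) ∪ (FOLLOW(T) if ε ∈ FIRST(RHS), i.e. RHS ⇒* ε)
FIRST(a y) = { 'a' }
ε ∉ FIRST(a y), so FOLLOW(T) is not added.
PREDICT(T → a y) = { 'a' }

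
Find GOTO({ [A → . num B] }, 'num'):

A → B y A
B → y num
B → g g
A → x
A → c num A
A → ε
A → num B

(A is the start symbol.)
GOTO(I, 'num') = CLOSURE({ [A → αX.β] : [A → α.Xβ] ∈ I, X = 'num' })

Items with dot before 'num', with the dot advanced:
  [A → . num B] → [A → num . B]
Closure of the advanced items:
  [A → num . B] has the dot before B: add [B → . y num], [B → . g g]

GOTO = { [A → num . B], [B → . g g], [B → . y num] }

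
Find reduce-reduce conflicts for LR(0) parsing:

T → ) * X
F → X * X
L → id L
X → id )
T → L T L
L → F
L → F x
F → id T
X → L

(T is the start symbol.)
Yes — I8: [L → id L .] vs [X → L .]; I11: [T → L T L .] vs [X → L .]

A reduce-reduce conflict occurs when an LR(0) state has two complete items [A → α .] and [B → β .] — both call for a reduction, and with no lookahead the parser cannot choose between them.

Augment with T' → T and build the canonical LR(0) collection (I0 = CLOSURE({[T' → . T]}), then GOTO on every symbol after a dot until no new states appear). It has 18 states:
  I0: { [F → . X * X], [F → . id T], [L → . F x], [L → . F], [L → . id L], [T → . ) * X], [T → . L T L], [T' → . T], [X → . L], [X → . id )] }  — shift
  I1: { [T → ) . * X] }  — shift
  I2: { [L → F . x], [L → F .] }  — shift, reduce
  I3: { [F → . X * X], [F → . id T], [L → . F x], [L → . F], [L → . id L], [T → . ) * X], [T → . L T L], [T → L . T L], [X → . L], [X → . id )], [X → L .] }  — shift, reduce
  I4: { [T' → T .] }  — accept
  I5: { [F → X . * X] }  — shift
  I6: { [F → . X * X], [F → . id T], [F → id . T], [L → . F x], [L → . F], [L → . id L], [L → id . L], [T → . ) * X], [T → . L T L], [X → . L], [X → . id )], [X → id . )] }  — shift
  I7: { [T → ) . * X], [X → id ) .] }  — shift, reduce
  I8: { [F → . X * X], [F → . id T], [L → . F x], [L → . F], [L → . id L], [L → id L .], [T → . ) * X], [T → . L T L], [T → L . T L], [X → . L], [X → . id )], [X → L .] }  — shift, 2 reduces
  I9: { [F → id T .] }  — reduce
  I10: { [F → . X * X], [F → . id T], [L → . F x], [L → . F], [L → . id L], [T → L T . L], [X → . L], [X → . id )] }  — shift
  I11: { [T → L T L .], [X → L .] }  — 2 reduces
  I12: { [F → . X * X], [F → . id T], [L → . F x], [L → . F], [L → . id L], [T → ) * . X], [X → . L], [X → . id )] }  — shift
  I13: { [X → L .] }  — reduce
  I14: { [F → X . * X], [T → ) * X .] }  — shift, reduce
  I15: { [F → . X * X], [F → . id T], [F → X * . X], [L → . F x], [L → . F], [L → . id L], [X → . L], [X → . id )] }  — shift
  I16: { [F → X * X .], [F → X . * X] }  — shift, reduce
  I17: { [L → F x .] }  — reduce

I8 contains complete items [L → id L .], [X → L .] — reduce-reduce conflict.
I11 contains complete items [T → L T L .], [X → L .] — reduce-reduce conflict.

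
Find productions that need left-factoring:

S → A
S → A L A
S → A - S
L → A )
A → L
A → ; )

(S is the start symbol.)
Left-factoring is needed when two productions for the same non-terminal
share a common prefix on the right-hand side.

Productions for S:
  S → A
  S → A L A
  S → A - S
Productions for A:
  A → L
  A → ; )

Found common prefix 'A' in productions for S

Answer: Yes, S has productions with common prefix 'A'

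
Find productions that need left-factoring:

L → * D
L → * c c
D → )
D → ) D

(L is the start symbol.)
Yes, L has productions with common prefix '*'; D has productions with common prefix ')'

Left-factoring is needed when two productions for the same non-terminal
share a common prefix on the right-hand side.

Productions for L:
  L → * D
  L → * c c
Productions for D:
  D → )
  D → ) D

Found common prefix '*' in productions for L
Found common prefix ')' in productions for D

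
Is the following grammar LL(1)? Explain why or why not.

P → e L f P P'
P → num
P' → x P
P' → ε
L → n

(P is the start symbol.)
No. Predict set conflict for P': { 'x' }

Relevant sets:
  FOLLOW(P') = { $, 'x' }

For P:
  PREDICT(P → e L f P P') = { 'e' }
  PREDICT(P → num) = { 'num' }
For P':
  PREDICT(P' → x P) = { 'x' }
  PREDICT(P' → ε) = { $, 'x' }
L has a single production, so nothing to check there.

Conflict found: Predict set conflict for P': { 'x' }
The grammar is NOT LL(1).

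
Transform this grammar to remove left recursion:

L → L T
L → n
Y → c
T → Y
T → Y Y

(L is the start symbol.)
L is directly left-recursive. The standard transformation for
  A → A α₁ | ... | A α_m | β₁ | ... | β_n
is
  A  → β₁ A' | ... | β_n A'
  A' → α₁ A' | ... | α_m A' | ε

L → n becomes L → n L'
L → L T becomes L' → T L'
Add L' → ε

Productions for other non-terminals are unchanged:
  Y → c
  T → Y
  T → Y Y

Resulting grammar:
L → n L'
L' → T L'
L' → ε
Y → c
T → Y
T → Y Y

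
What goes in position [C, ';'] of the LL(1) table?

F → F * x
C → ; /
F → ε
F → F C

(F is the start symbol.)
C → ; /

To find M[C, ';'], we find productions for C where ';' is in the predict set (PREDICT(N → α) = (FIRST(α) \ {ε}) ∪ (FOLLOW(N) if α ⇒* ε)).

C → ; /: PREDICT = { ';' }
  ';' is in predict set, so this production goes in M[C, ';']

M[C, ';'] = C → ; /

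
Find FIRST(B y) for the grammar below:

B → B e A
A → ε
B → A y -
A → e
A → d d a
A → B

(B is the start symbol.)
FIRST sets of the non-terminals involved (from the grammar, by fixed-point iteration):
  FIRST(B) = { 'd', 'e', 'y' }

To compute FIRST(B y), process the symbols left to right:
Symbol B is a non-terminal. Add FIRST(B) \ {ε} = { 'd', 'e', 'y' }
B is not nullable (ε ∉ FIRST(B)), so stop here.
FIRST(B y) = { 'd', 'e', 'y' }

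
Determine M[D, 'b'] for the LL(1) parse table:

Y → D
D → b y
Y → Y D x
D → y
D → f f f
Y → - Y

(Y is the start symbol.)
D → b y

To find M[D, 'b'], we find productions for D where 'b' is in the predict set (PREDICT(N → α) = (FIRST(α) \ {ε}) ∪ (FOLLOW(N) if α ⇒* ε)).

D → b y: PREDICT = { 'b' }
  'b' is in predict set, so this production goes in M[D, 'b']
D → y: PREDICT = { 'y' }
D → f f f: PREDICT = { 'f' }

M[D, 'b'] = D → b y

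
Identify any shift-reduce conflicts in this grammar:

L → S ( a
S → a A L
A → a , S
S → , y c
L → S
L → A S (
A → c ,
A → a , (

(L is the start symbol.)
Yes — I4: [L → S .] vs [L → S . ( a]

A shift-reduce conflict occurs when an LR(0) state has both:
  - a complete (reduce) item [A → α .] (dot at the end), and
  - a shift item [B → β . c γ] (dot before a terminal).

Augment with L' → L and build the canonical LR(0) collection (I0 = CLOSURE({[L' → . L]}), then GOTO on every symbol after a dot until no new states appear). It has 21 states:
  I0: { [A → . a , (], [A → . a , S], [A → . c ,], [L → . A S (], [L → . S ( a], [L → . S], [L' → . L], [S → . , y c], [S → . a A L] }  — shift
  I1: { [S → , . y c] }  — shift
  I2: { [L → A . S (], [S → . , y c], [S → . a A L] }  — shift
  I3: { [L' → L .] }  — accept
  I4: { [L → S . ( a], [L → S .] }  — shift, reduce
  I5: { [A → . a , (], [A → . a , S], [A → . c ,], [A → a . , (], [A → a . , S], [S → a . A L] }  — shift
  I6: { [A → c . ,] }  — shift
  I7: { [A → c , .] }  — reduce
  I8: { [A → a , . (], [A → a , . S], [S → . , y c], [S → . a A L] }  — shift
  I9: { [A → . a , (], [A → . a , S], [A → . c ,], [L → . A S (], [L → . S ( a], [L → . S], [S → . , y c], [S → . a A L], [S → a A . L] }  — shift
  I10: { [A → a . , (], [A → a . , S] }  — shift
  I11: { [S → a A L .] }  — reduce
  I12: { [A → a , ( .] }  — reduce
  I13: { [A → a , S .] }  — reduce
  I14: { [A → . a , (], [A → . a , S], [A → . c ,], [S → a . A L] }  — shift
  I15: { [L → S ( . a] }  — shift
  I16: { [L → S ( a .] }  — reduce
  I17: { [L → A S . (] }  — shift
  I18: { [L → A S ( .] }  — reduce
  I19: { [S → , y . c] }  — shift
  I20: { [S → , y c .] }  — reduce

I4 contains reduce item [L → S .] and shift item [L → S . ( a] — shift-reduce conflict.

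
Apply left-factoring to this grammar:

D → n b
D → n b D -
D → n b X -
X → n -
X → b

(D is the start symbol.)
Left-factoring transforms A → αβ₁ | αβ₂ into A → αA' and A' → β₁ | β₂
(α is the longest common prefix among the alternatives). Repeat until
no nonterminal has two alternatives with a common prefix.

Round 1: D has alternatives sharing prefix 'n b'. Introduce D': D → n b D'
  Add: D' → ε
  Add: D' → D -
  Add: D' → X -

No remaining common prefixes — done.

Resulting grammar:
D → n b D'
D' → ε
D' → D -
D' → X -
X → n -
X → b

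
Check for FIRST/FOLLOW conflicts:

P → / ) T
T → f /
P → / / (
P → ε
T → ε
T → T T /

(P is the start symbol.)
Nullable non-terminals: P, T.
FIRST sets used below: FIRST(T) = { '/', 'f', ε }

P: nullable alternative(s) P → ε; FOLLOW(P) = { $ }
  P → / ) T: FIRST \ {ε} = { '/' } — disjoint from FOLLOW(P)
  P → / / (: FIRST \ {ε} = { '/' } — disjoint from FOLLOW(P)
  P → ε: FIRST \ {ε} = { } — this is the only nullable alternative, skip

T: nullable alternative(s) T → ε; FOLLOW(T) = { $, '/', 'f' }
  T → f /: FIRST \ {ε} = { 'f' } — overlaps FOLLOW(T) on { 'f' }: CONFLICT
  T → ε: FIRST \ {ε} = { } — this is the only nullable alternative, skip
  T → T T /: FIRST \ {ε} = { '/', 'f' } — overlaps FOLLOW(T) on { '/', 'f' }: CONFLICT

So the grammar has 2 FIRST/FOLLOW conflicts (marked CONFLICT above).

Answer: Yes. T → f '/' with FOLLOW(T) on { 'f' }; T → T T '/' with FOLLOW(T) on { '/', 'f' }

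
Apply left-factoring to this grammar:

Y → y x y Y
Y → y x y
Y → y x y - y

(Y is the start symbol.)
Y → y x y Y'
Y' → Y
Y' → ε
Y' → - y

Left-factoring transforms A → αβ₁ | αβ₂ into A → αA' and A' → β₁ | β₂
(α is the longest common prefix among the alternatives). Repeat until
no nonterminal has two alternatives with a common prefix.

Round 1: Y has alternatives sharing prefix 'y x y'. Introduce Y': Y → y x y Y'
  Add: Y' → Y
  Add: Y' → ε
  Add: Y' → - y

No remaining common prefixes — done.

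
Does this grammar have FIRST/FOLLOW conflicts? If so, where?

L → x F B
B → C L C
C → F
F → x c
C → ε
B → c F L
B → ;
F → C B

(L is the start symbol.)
Yes. C → F with FOLLOW(C) on { ';', 'c', 'x' }

Nullable non-terminals: C.
FIRST sets used below: FIRST(F) = { ';', 'c', 'x' }

C: nullable alternative(s) C → ε; FOLLOW(C) = { $, ';', 'c', 'x' }
  C → F: FIRST \ {ε} = { ';', 'c', 'x' } — overlaps FOLLOW(C) on { ';', 'c', 'x' }: CONFLICT
  C → ε: FIRST \ {ε} = { } — this is the only nullable alternative, skip

B, F, L have no nullable alternative, so no FIRST/FOLLOW check is needed there.

So the grammar has 1 FIRST/FOLLOW conflict (marked CONFLICT above).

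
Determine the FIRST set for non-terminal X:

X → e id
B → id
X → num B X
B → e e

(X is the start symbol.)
To compute FIRST(X), examine every production with X on the left-hand side, reading each right-hand side left to right until a non-nullable symbol is reached.

From X → e id:
  - e is a terminal: add 'e' and stop
From X → num B X:
  - num is a terminal: add 'num' and stop

Collecting: FIRST(X) = { 'e', 'num' }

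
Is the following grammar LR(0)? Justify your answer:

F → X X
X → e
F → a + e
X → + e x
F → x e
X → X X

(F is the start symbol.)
A grammar is LR(0) if no state in the canonical LR(0) collection has:
  - both a shift item (dot before a terminal) and a complete item (shift-reduce conflict), or
  - two or more complete items (reduce-reduce conflict; the accept item [F' → F .] counts as a complete item here).

Augment with F' → F and build the canonical LR(0) collection (I0 = CLOSURE({[F' → . F]}), then GOTO on every symbol after a dot until no new states appear). It has 14 states:
  I0: { [F → . X X], [F → . a + e], [F → . x e], [F' → . F], [X → . + e x], [X → . X X], [X → . e] }  — shift
  I1: { [X → + . e x] }  — shift
  I2: { [F' → F .] }  — accept
  I3: { [F → X . X], [X → . + e x], [X → . X X], [X → . e], [X → X . X] }  — shift
  I4: { [F → a . + e] }  — shift
  I5: { [X → e .] }  — reduce
  I6: { [F → x . e] }  — shift
  I7: { [F → x e .] }  — reduce
  I8: { [F → a + . e] }  — shift
  I9: { [F → a + e .] }  — reduce
  I10: { [F → X X .], [X → . + e x], [X → . X X], [X → . e], [X → X . X], [X → X X .] }  — shift, 2 reduces
  I11: { [X → . + e x], [X → . X X], [X → . e], [X → X . X], [X → X X .] }  — shift, reduce
  I12: { [X → + e . x] }  — shift
  I13: { [X → + e x .] }  — reduce

Conflict in state I10:
  Shift-reduce conflict between [F → X X .] and [X → . + e x]
So the grammar is NOT LR(0).

Answer: No. Shift-reduce conflict between [F → X X .] and [X → . + e x]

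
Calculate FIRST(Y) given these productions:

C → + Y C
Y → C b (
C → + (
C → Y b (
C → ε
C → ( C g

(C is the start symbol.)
FIRST sets of the other non-terminals involved (by the same procedure, iterated to a fixed point):
  FIRST(C) = { '(', '+', 'b', ε }

From Y → C b (:
  - C is a non-terminal: add FIRST(C) \ {ε} = { '(', '+', 'b' }
    C is nullable, so continue to the next symbol
  - b is a terminal: add 'b' and stop

Collecting: FIRST(Y) = { '(', '+', 'b' }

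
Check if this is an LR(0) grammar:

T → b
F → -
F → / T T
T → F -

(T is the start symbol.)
A grammar is LR(0) if no state in the canonical LR(0) collection has:
  - both a shift item (dot before a terminal) and a complete item (shift-reduce conflict), or
  - two or more complete items (reduce-reduce conflict; the accept item [T' → T .] counts as a complete item here).

Augment with T' → T and build the canonical LR(0) collection (I0 = CLOSURE({[T' → . T]}), then GOTO on every symbol after a dot until no new states appear). It has 9 states:
  I0: { [F → . -], [F → . / T T], [T → . F -], [T → . b], [T' → . T] }  — shift
  I1: { [F → - .] }  — reduce
  I2: { [F → . -], [F → . / T T], [F → / . T T], [T → . F -], [T → . b] }  — shift
  I3: { [T → F . -] }  — shift
  I4: { [T' → T .] }  — accept
  I5: { [T → b .] }  — reduce
  I6: { [T → F - .] }  — reduce
  I7: { [F → . -], [F → . / T T], [F → / T . T], [T → . F -], [T → . b] }  — shift
  I8: { [F → / T T .] }  — reduce

Every state is either a pure shift/goto state or contains exactly one complete item and nothing to shift — no conflicts. The grammar is LR(0).

Answer: Yes, the grammar is LR(0)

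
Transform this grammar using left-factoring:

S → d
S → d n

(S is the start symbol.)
Left-factoring transforms A → αβ₁ | αβ₂ into A → αA' and A' → β₁ | β₂
(α is the longest common prefix among the alternatives). Repeat until
no nonterminal has two alternatives with a common prefix.

Round 1: S has alternatives sharing prefix 'd'. Introduce S': S → d S'
  Add: S' → ε
  Add: S' → n

No remaining common prefixes — done.

Resulting grammar:
S → d S'
S' → ε
S' → n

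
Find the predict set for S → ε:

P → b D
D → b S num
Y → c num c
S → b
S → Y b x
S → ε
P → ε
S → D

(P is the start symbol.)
PREDICT(S → ε) = (FIRST(RHS) \ {ε}) ∪ (FOLLOW(S) if ε ∈ FIRST(RHS), i.e. RHS ⇒* ε)
The right-hand side is ε (FIRST(ε) = { ε }), so the predict set is FOLLOW(S) = { 'num' }
PREDICT(S → ε) = { 'num' }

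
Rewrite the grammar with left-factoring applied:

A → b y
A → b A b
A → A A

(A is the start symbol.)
A → b A'
A' → y
A' → A b
A → A A

Left-factoring transforms A → αβ₁ | αβ₂ into A → αA' and A' → β₁ | β₂
(α is the longest common prefix among the alternatives). Repeat until
no nonterminal has two alternatives with a common prefix.

Round 1: A has alternatives sharing prefix 'b'. Introduce A': A → b A'
  Add: A' → y
  Add: A' → A b

No remaining common prefixes — done.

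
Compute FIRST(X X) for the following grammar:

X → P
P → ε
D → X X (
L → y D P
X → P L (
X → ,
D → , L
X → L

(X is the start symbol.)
{ ',', 'y', ε }

FIRST sets of the non-terminals involved (from the grammar, by fixed-point iteration):
  FIRST(X) = { ',', 'y', ε }

To compute FIRST(X X), process the symbols left to right:
Symbol X is a non-terminal. Add FIRST(X) \ {ε} = { ',', 'y' }
X is nullable (ε ∈ FIRST(X)), continue to the next symbol.
Symbol X is a non-terminal. Add FIRST(X) \ {ε} = { ',', 'y' }
X is nullable (ε ∈ FIRST(X)), continue to the next symbol.
All symbols are nullable, so ε is in the result.
FIRST(X X) = { ',', 'y', ε }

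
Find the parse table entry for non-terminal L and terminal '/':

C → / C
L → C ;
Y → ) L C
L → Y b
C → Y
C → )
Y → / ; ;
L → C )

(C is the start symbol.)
L → C ;, L → Y b, L → C )

To find M[L, '/'], we find productions for L where '/' is in the predict set (PREDICT(N → α) = (FIRST(α) \ {ε}) ∪ (FOLLOW(N) if α ⇒* ε)).

Relevant sets:
  FIRST(C) = { ')', '/' }
  FIRST(Y) = { ')', '/' }

L → C ;: PREDICT = { ')', '/' }
  '/' is in predict set, so this production goes in M[L, '/']
L → Y b: PREDICT = { ')', '/' }
  '/' is in predict set, so this production goes in M[L, '/']
L → C ): PREDICT = { ')', '/' }
  '/' is in predict set, so this production goes in M[L, '/']

M[L, '/'] = L → C ;, L → Y b, L → C )  (a multiply-defined cell — the grammar is not LL(1))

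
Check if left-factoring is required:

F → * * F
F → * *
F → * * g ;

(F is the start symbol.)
Left-factoring is needed when two productions for the same non-terminal
share a common prefix on the right-hand side.

Productions for F:
  F → * * F
  F → * *
  F → * * g ;

Found common prefix '* *' in productions for F

Answer: Yes, F has productions with common prefix '* *'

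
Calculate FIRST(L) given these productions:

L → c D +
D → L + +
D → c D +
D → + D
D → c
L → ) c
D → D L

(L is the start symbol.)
To compute FIRST(L), examine every production with L on the left-hand side, reading each right-hand side left to right until a non-nullable symbol is reached.

From L → c D +:
  - c is a terminal: add 'c' and stop
From L → ) c:
  - ')' is a terminal: add ')' and stop

Collecting: FIRST(L) = { ')', 'c' }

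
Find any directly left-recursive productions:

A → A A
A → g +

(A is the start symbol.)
Yes, A is left-recursive

Direct left recursion occurs when N → N α for some non-terminal N (the right-hand side begins with the left-hand side itself).

A → A A: LEFT RECURSIVE (starts with A)
A → g +: starts with g

The grammar has direct left recursion on: A.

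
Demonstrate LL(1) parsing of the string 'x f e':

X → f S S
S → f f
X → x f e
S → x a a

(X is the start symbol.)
LL(1) parsing maintains a stack (initially the start symbol over $) and the input. At each step: if the stack top is a terminal, match it against the current input token; if it is a non-terminal N, replace it with the RHS of M[N, lookahead] (the unique production whose predict set contains the lookahead).

Stack is shown with the top on the left.

Stack    Input    Action
------------------------
X $      x f e $  output X → x f e
x f e $  x f e $  match 'x'
f e $    f e $    match 'f'
e $      e $      match 'e'
$        $        accept

The string is accepted.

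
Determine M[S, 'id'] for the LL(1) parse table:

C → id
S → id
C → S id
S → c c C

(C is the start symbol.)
S → id

To find M[S, 'id'], we find productions for S where 'id' is in the predict set (PREDICT(N → α) = (FIRST(α) \ {ε}) ∪ (FOLLOW(N) if α ⇒* ε)).

S → id: PREDICT = { 'id' }
  'id' is in predict set, so this production goes in M[S, 'id']
S → c c C: PREDICT = { 'c' }

M[S, 'id'] = S → id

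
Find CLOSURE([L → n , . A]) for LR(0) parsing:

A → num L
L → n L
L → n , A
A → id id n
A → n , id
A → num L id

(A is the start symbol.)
{ [A → . id id n], [A → . n , id], [A → . num L id], [A → . num L], [L → n , . A] }

To compute CLOSURE, for each item [A → α.Bβ] where B is a non-terminal, add [B → .γ] for all productions B → γ; repeat for the newly added items until nothing changes.

Start with: [L → n , . A]
  [L → n , . A] has the dot before A: add [A → . num L], [A → . id id n], [A → . n , id], [A → . num L id]
No further items can be added.

CLOSURE = { [A → . id id n], [A → . n , id], [A → . num L id], [A → . num L], [L → n , . A] }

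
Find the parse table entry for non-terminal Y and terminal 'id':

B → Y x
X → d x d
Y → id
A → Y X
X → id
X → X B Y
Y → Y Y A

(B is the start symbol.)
To find M[Y, 'id'], we find productions for Y where 'id' is in the predict set (PREDICT(N → α) = (FIRST(α) \ {ε}) ∪ (FOLLOW(N) if α ⇒* ε)).

Relevant sets:
  FIRST(Y) = { 'id' }

Y → id: PREDICT = { 'id' }
  'id' is in predict set, so this production goes in M[Y, 'id']
Y → Y Y A: PREDICT = { 'id' }
  'id' is in predict set, so this production goes in M[Y, 'id']

M[Y, 'id'] = Y → id, Y → Y Y A  (a multiply-defined cell — the grammar is not LL(1))

Answer: Y → id, Y → Y Y A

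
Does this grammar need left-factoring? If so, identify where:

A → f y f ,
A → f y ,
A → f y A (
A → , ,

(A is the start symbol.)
Yes, A has productions with common prefix 'f y'

Left-factoring is needed when two productions for the same non-terminal
share a common prefix on the right-hand side.

Productions for A:
  A → f y f ,
  A → f y ,
  A → f y A (
  A → , ,

Found common prefix 'f y' in productions for A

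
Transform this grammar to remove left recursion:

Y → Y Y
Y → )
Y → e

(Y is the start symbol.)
Y → ) Y'
Y → e Y'
Y' → Y Y'
Y' → ε

Y is directly left-recursive. The standard transformation for
  A → A α₁ | ... | A α_m | β₁ | ... | β_n
is
  A  → β₁ A' | ... | β_n A'
  A' → α₁ A' | ... | α_m A' | ε

Y → ) becomes Y → ) Y'
Y → e becomes Y → e Y'
Y → Y Y becomes Y' → Y Y'
Add Y' → ε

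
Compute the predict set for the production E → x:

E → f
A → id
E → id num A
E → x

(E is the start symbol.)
PREDICT(E → x) = (FIRST(RHS) \ {ε}) ∪ (FOLLOW(E) if ε ∈ FIRST(RHS), i.e. RHS ⇒* ε)
FIRST(x) = { 'x' }
ε ∉ FIRST(x), so FOLLOW(E) is not added.
PREDICT(E → x) = { 'x' }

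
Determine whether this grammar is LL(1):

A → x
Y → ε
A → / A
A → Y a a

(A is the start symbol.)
Yes, the grammar is LL(1).

A grammar is LL(1) if for each non-terminal N with multiple productions, the predict sets of those productions are pairwise disjoint, where PREDICT(N → α) = (FIRST(α) \ {ε}) ∪ (FOLLOW(N) if α ⇒* ε).

Relevant sets:
  FIRST(Y) = { ε }

For A:
  PREDICT(A → x) = { 'x' }
  PREDICT(A → '/' A) = { '/' }
  PREDICT(A → Y a a) = { 'a' }
Y has a single production, so nothing to check there.

All predict sets are disjoint. The grammar IS LL(1).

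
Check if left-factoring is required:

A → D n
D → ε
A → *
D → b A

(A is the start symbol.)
Left-factoring is needed when two productions for the same non-terminal
share a common prefix on the right-hand side.

Productions for A:
  A → D n
  A → *
Productions for D:
  D → ε
  D → b A

No common prefixes found.

Answer: No, left-factoring is not needed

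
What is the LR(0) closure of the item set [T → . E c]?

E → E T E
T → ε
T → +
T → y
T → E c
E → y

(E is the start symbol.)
Start with: [T → . E c]
  [T → . E c] has the dot before E: add [E → . E T E], [E → . y]
No further items can be added.

CLOSURE = { [E → . E T E], [E → . y], [T → . E c] }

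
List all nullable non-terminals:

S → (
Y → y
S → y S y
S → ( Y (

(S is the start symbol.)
A non-terminal is nullable if it can derive ε (the empty string): either it has an ε-production, or it has a production whose right-hand side consists entirely of nullable non-terminals.

There are no ε-productions, so no non-terminal can derive ε.
No non-terminals are nullable.

Answer: None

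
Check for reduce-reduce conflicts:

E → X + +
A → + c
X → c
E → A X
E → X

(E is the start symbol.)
Augment with E' → E and build the canonical LR(0) collection (I0 = CLOSURE({[E' → . E]}), then GOTO on every symbol after a dot until no new states appear). It has 10 states:
  I0: { [A → . + c], [E → . A X], [E → . X + +], [E → . X], [E' → . E], [X → . c] }  — shift
  I1: { [A → + . c] }  — shift
  I2: { [E → A . X], [X → . c] }  — shift
  I3: { [E' → E .] }  — accept
  I4: { [E → X . + +], [E → X .] }  — shift, reduce
  I5: { [X → c .] }  — reduce
  I6: { [E → X + . +] }  — shift
  I7: { [E → X + + .] }  — reduce
  I8: { [E → A X .] }  — reduce
  I9: { [A → + c .] }  — reduce

No state contains more than one complete item.

Answer: No reduce-reduce conflicts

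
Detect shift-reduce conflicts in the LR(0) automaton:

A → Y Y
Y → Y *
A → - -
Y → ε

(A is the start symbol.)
A shift-reduce conflict occurs when an LR(0) state has both:
  - a complete (reduce) item [A → α .] (dot at the end), and
  - a shift item [B → β . c γ] (dot before a terminal).

Augment with A' → A and build the canonical LR(0) collection (I0 = CLOSURE({[A' → . A]}), then GOTO on every symbol after a dot until no new states appear). It has 7 states:
  I0: { [A → . - -], [A → . Y Y], [A' → . A], [Y → . Y *], [Y → .] }  — shift, reduce
  I1: { [A → - . -] }  — shift
  I2: { [A' → A .] }  — accept
  I3: { [A → Y . Y], [Y → . Y *], [Y → .], [Y → Y . *] }  — shift, reduce
  I4: { [Y → Y * .] }  — reduce
  I5: { [A → Y Y .], [Y → Y . *] }  — shift, reduce
  I6: { [A → - - .] }  — reduce

I0 contains reduce item [Y → .] and shift item [A → . - -] — shift-reduce conflict.
I3 contains reduce item [Y → .] and shift item [Y → Y . *] — shift-reduce conflict.
I5 contains reduce item [A → Y Y .] and shift item [Y → Y . *] — shift-reduce conflict.

Answer: Yes — I0: [Y → .] vs [A → . - -]; I3: [Y → .] vs [Y → Y . *]; I5: [A → Y Y .] vs [Y → Y . *]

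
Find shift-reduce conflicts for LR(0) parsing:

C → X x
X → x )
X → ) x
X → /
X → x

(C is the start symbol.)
A shift-reduce conflict occurs when an LR(0) state has both:
  - a complete (reduce) item [A → α .] (dot at the end), and
  - a shift item [B → β . c γ] (dot before a terminal).

Augment with C' → C and build the canonical LR(0) collection (I0 = CLOSURE({[C' → . C]}), then GOTO on every symbol after a dot until no new states appear). It has 9 states:
  I0: { [C → . X x], [C' → . C], [X → . ) x], [X → . /], [X → . x )], [X → . x] }  — shift
  I1: { [X → ) . x] }  — shift
  I2: { [X → / .] }  — reduce
  I3: { [C' → C .] }  — accept
  I4: { [C → X . x] }  — shift
  I5: { [X → x . )], [X → x .] }  — shift, reduce
  I6: { [X → x ) .] }  — reduce
  I7: { [C → X x .] }  — reduce
  I8: { [X → ) x .] }  — reduce

I5 contains reduce item [X → x .] and shift item [X → x . )] — shift-reduce conflict.

Answer: Yes — I5: [X → x .] vs [X → x . )]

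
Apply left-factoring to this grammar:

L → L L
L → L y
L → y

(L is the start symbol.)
Left-factoring transforms A → αβ₁ | αβ₂ into A → αA' and A' → β₁ | β₂
(α is the longest common prefix among the alternatives). Repeat until
no nonterminal has two alternatives with a common prefix.

Round 1: L has alternatives sharing prefix 'L'. Introduce L': L → L L'
  Add: L' → L
  Add: L' → y

No remaining common prefixes — done.

Resulting grammar:
L → L L'
L' → L
L' → y
L → y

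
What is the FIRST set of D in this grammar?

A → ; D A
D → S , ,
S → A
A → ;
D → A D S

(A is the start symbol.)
{ ';' }

FIRST sets of the other non-terminals involved (by the same procedure, iterated to a fixed point):
  FIRST(S) = { ';' }
  FIRST(A) = { ';' }

From D → S , ,:
  - S is a non-terminal: add FIRST(S) \ {ε} = { ';' }
    S is not nullable, so stop
From D → A D S:
  - A is a non-terminal: add FIRST(A) \ {ε} = { ';' }
    A is not nullable, so stop

Collecting: FIRST(D) = { ';' }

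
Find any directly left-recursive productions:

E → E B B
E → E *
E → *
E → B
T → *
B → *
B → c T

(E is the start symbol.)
Direct left recursion occurs when N → N α for some non-terminal N (the right-hand side begins with the left-hand side itself).

E → E B B: LEFT RECURSIVE (starts with E)
E → E *: LEFT RECURSIVE (starts with E)
E → *: starts with '*'
E → B: starts with B
T → *: starts with '*'
B → *: starts with '*'
B → c T: starts with c

The grammar has direct left recursion on: E.

Answer: Yes, E is left-recursive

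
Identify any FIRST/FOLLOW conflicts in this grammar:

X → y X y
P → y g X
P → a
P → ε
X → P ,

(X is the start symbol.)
Nullable non-terminals: P.

P: nullable alternative(s) P → ε; FOLLOW(P) = { ',' }
  P → y g X: FIRST \ {ε} = { 'y' } — disjoint from FOLLOW(P)
  P → a: FIRST \ {ε} = { 'a' } — disjoint from FOLLOW(P)
  P → ε: FIRST \ {ε} = { } — this is the only nullable alternative, skip

X has no nullable alternative, so no FIRST/FOLLOW check is needed there.

No FIRST/FOLLOW conflicts found.

Answer: No FIRST/FOLLOW conflicts.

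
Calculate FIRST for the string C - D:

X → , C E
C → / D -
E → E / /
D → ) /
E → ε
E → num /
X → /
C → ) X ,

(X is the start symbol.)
FIRST sets of the non-terminals involved (from the grammar, by fixed-point iteration):
  FIRST(C) = { ')', '/' }

To compute FIRST(C - D), process the symbols left to right:
Symbol C is a non-terminal. Add FIRST(C) \ {ε} = { ')', '/' }
C is not nullable (ε ∉ FIRST(C)), so stop here.
FIRST(C - D) = { ')', '/' }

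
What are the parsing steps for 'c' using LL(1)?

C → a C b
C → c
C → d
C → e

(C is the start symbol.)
LL(1) parsing maintains a stack (initially the start symbol over $) and the input. At each step: if the stack top is a terminal, match it against the current input token; if it is a non-terminal N, replace it with the RHS of M[N, lookahead] (the unique production whose predict set contains the lookahead).

Stack is shown with the top on the left.

Stack  Input  Action
--------------------
C $    c $    output C → c
c $    c $    match 'c'
$      $      accept

The string is accepted.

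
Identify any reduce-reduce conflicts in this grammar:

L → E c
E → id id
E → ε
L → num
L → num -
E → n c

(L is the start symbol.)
A reduce-reduce conflict occurs when an LR(0) state has two complete items [A → α .] and [B → β .] — both call for a reduction, and with no lookahead the parser cannot choose between them.

Augment with L' → L and build the canonical LR(0) collection (I0 = CLOSURE({[L' → . L]}), then GOTO on every symbol after a dot until no new states appear). It has 10 states:
  I0: { [E → . id id], [E → . n c], [E → .], [L → . E c], [L → . num -], [L → . num], [L' → . L] }  — shift, reduce
  I1: { [L → E . c] }  — shift
  I2: { [L' → L .] }  — accept
  I3: { [E → id . id] }  — shift
  I4: { [E → n . c] }  — shift
  I5: { [L → num . -], [L → num .] }  — shift, reduce
  I6: { [L → num - .] }  — reduce
  I7: { [E → n c .] }  — reduce
  I8: { [E → id id .] }  — reduce
  I9: { [L → E c .] }  — reduce

No state contains more than one complete item.

Answer: No reduce-reduce conflicts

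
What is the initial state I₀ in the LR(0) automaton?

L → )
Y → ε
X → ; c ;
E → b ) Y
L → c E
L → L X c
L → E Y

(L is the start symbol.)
{ [E → . b ) Y], [L → . )], [L → . E Y], [L → . L X c], [L → . c E], [L' → . L] }

First, augment the grammar with L' → L
I₀ = CLOSURE({ [L' → . L] }):
  [L' → . L] has the dot before L: add [L → . )], [L → . c E], [L → . L X c], [L → . E Y]
  [L → . E Y] has the dot before E: add [E → . b ) Y]
No further items can be added.

I₀ = { [E → . b ) Y], [L → . )], [L → . E Y], [L → . L X c], [L → . c E], [L' → . L] }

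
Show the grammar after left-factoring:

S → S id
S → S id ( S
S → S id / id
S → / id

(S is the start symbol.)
Left-factoring transforms A → αβ₁ | αβ₂ into A → αA' and A' → β₁ | β₂
(α is the longest common prefix among the alternatives). Repeat until
no nonterminal has two alternatives with a common prefix.

Round 1: S has alternatives sharing prefix 'S id'. Introduce S': S → S id S'
  Add: S' → ε
  Add: S' → ( S
  Add: S' → / id

No remaining common prefixes — done.

Resulting grammar:
S → S id S'
S' → ε
S' → ( S
S' → / id
S → / id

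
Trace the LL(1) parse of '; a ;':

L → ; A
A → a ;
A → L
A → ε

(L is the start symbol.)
LL(1) parsing maintains a stack (initially the start symbol over $) and the input. At each step: if the stack top is a terminal, match it against the current input token; if it is a non-terminal N, replace it with the RHS of M[N, lookahead] (the unique production whose predict set contains the lookahead).

Stack is shown with the top on the left.

Stack  Input    Action
----------------------
L $    ; a ; $  output L → ; A
; A $  ; a ; $  match ';'
A $    a ; $    output A → a ;
a ; $  a ; $    match 'a'
; $    ; $      match ';'
$      $        accept

The string is accepted.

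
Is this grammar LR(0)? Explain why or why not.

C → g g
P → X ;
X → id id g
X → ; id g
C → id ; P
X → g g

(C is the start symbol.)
Yes, the grammar is LR(0)

A grammar is LR(0) if no state in the canonical LR(0) collection has:
  - both a shift item (dot before a terminal) and a complete item (shift-reduce conflict), or
  - two or more complete items (reduce-reduce conflict; the accept item [C' → C .] counts as a complete item here).

Augment with C' → C and build the canonical LR(0) collection (I0 = CLOSURE({[C' → . C]}), then GOTO on every symbol after a dot until no new states appear). It has 17 states:
  I0: { [C → . g g], [C → . id ; P], [C' → . C] }  — shift
  I1: { [C' → C .] }  — accept
  I2: { [C → g . g] }  — shift
  I3: { [C → id . ; P] }  — shift
  I4: { [C → id ; . P], [P → . X ;], [X → . ; id g], [X → . g g], [X → . id id g] }  — shift
  I5: { [X → ; . id g] }  — shift
  I6: { [C → id ; P .] }  — reduce
  I7: { [P → X . ;] }  — shift
  I8: { [X → g . g] }  — shift
  I9: { [X → id . id g] }  — shift
  I10: { [X → id id . g] }  — shift
  I11: { [X → id id g .] }  — reduce
  I12: { [X → g g .] }  — reduce
  I13: { [P → X ; .] }  — reduce
  I14: { [X → ; id . g] }  — shift
  I15: { [X → ; id g .] }  — reduce
  I16: { [C → g g .] }  — reduce

Every state is either a pure shift/goto state or contains exactly one complete item and nothing to shift — no conflicts. The grammar is LR(0).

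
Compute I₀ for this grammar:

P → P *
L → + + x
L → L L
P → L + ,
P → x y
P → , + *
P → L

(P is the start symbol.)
First, augment the grammar with P' → P
I₀ = CLOSURE({ [P' → . P] }):
  [P' → . P] has the dot before P: add [P → . P *], [P → . L + ,], [P → . x y], [P → . , + *], [P → . L]
  [P → . L + ,] has the dot before L: add [L → . + + x], [L → . L L]
No further items can be added.

I₀ = { [L → . + + x], [L → . L L], [P → . , + *], [P → . L + ,], [P → . L], [P → . P *], [P → . x y], [P' → . P] }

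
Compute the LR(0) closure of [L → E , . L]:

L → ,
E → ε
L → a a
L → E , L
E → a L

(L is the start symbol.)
{ [E → . a L], [E → .], [L → . ,], [L → . E , L], [L → . a a], [L → E , . L] }

Start with: [L → E , . L]
  [L → E , . L] has the dot before L: add [L → . ,], [L → . a a], [L → . E , L]
  [L → . E , L] has the dot before E: add [E → .], [E → . a L]
No further items can be added.

CLOSURE = { [E → . a L], [E → .], [L → . ,], [L → . E , L], [L → . a a], [L → E , . L] }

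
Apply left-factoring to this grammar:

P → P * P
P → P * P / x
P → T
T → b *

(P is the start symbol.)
P → P * P P'
P' → ε
P' → / x
P → T
T → b *

Left-factoring transforms A → αβ₁ | αβ₂ into A → αA' and A' → β₁ | β₂
(α is the longest common prefix among the alternatives). Repeat until
no nonterminal has two alternatives with a common prefix.

Round 1: P has alternatives sharing prefix 'P * P'. Introduce P': P → P * P P'
  Add: P' → ε
  Add: P' → / x

No remaining common prefixes — done.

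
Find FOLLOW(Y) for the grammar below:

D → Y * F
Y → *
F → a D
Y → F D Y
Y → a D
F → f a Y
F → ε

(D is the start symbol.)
To compute FOLLOW(Y), find every occurrence of Y on a right-hand side N → α Y β: add FIRST(β) \ {ε}, and if β is empty or nullable also add FOLLOW(N). Iterate to a fixed point.

In D → Y * F: Y is followed by '*' F, add FIRST('*' F) \ {ε} = { '*' }
In Y → F D Y: Y is at the end; this adds FOLLOW(Y) to itself — nothing new
In F → f a Y: Y is at the end, add FOLLOW(F)

The FOLLOW sets referred to above (computed the same way, to a fixed point):
  FOLLOW(F) = { $, '*', 'a', 'f' }

Taking the union: FOLLOW(Y) = { $, '*', 'a', 'f' }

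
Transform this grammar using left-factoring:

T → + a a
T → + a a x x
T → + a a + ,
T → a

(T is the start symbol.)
Left-factoring transforms A → αβ₁ | αβ₂ into A → αA' and A' → β₁ | β₂
(α is the longest common prefix among the alternatives). Repeat until
no nonterminal has two alternatives with a common prefix.

Round 1: T has alternatives sharing prefix '+ a a'. Introduce T': T → + a a T'
  Add: T' → ε
  Add: T' → x x
  Add: T' → + ,

No remaining common prefixes — done.

Resulting grammar:
T → + a a T'
T' → ε
T' → x x
T' → + ,
T → a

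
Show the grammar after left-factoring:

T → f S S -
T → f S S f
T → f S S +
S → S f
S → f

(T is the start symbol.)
Left-factoring transforms A → αβ₁ | αβ₂ into A → αA' and A' → β₁ | β₂
(α is the longest common prefix among the alternatives). Repeat until
no nonterminal has two alternatives with a common prefix.

Round 1: T has alternatives sharing prefix 'f S S'. Introduce T': T → f S S T'
  Add: T' → -
  Add: T' → f
  Add: T' → +

No remaining common prefixes — done.

Resulting grammar:
T → f S S T'
T' → -
T' → f
T' → +
S → S f
S → f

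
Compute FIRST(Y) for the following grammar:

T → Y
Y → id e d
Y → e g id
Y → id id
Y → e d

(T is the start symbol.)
{ 'e', 'id' }

From Y → id e d:
  - id is a terminal: add 'id' and stop
From Y → e g id:
  - e is a terminal: add 'e' and stop
From Y → id id:
  - id is a terminal: add 'id' and stop
From Y → e d:
  - e is a terminal: add 'e' and stop

Collecting: FIRST(Y) = { 'e', 'id' }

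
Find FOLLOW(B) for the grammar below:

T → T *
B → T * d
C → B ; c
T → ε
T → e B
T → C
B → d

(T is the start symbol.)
{ $, '*', ';' }

To compute FOLLOW(B), find every occurrence of B on a right-hand side N → α B β: add FIRST(β) \ {ε}, and if β is empty or nullable also add FOLLOW(N). Iterate to a fixed point.

In C → B ; c: B is followed by ';' c, add FIRST(';' c) \ {ε} = { ';' }
In T → e B: B is at the end, add FOLLOW(T)

The FOLLOW sets referred to above (computed the same way, to a fixed point):
  FOLLOW(T) = { $, '*' }

Taking the union: FOLLOW(B) = { $, '*', ';' }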